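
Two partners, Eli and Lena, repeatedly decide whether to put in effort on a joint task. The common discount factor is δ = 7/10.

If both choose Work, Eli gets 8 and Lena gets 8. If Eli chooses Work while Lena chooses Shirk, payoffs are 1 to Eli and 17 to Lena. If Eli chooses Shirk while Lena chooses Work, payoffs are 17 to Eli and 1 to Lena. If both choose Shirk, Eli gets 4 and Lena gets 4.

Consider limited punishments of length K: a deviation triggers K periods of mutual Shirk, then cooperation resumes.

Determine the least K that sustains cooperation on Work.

No profitable deviation requires (8−4)(δ+…+δ^K) ≥ 17−8, i.e. δ+…+δ^K ≥ 9/4 ≈ 2.2500.
With δ = 7/10, the partial sums are K=1: 0.7000, K=2: 1.1900, …, K=8: 2.1988, K=9: 2.2392, K=10: 2.2674.
K = 10 is the first length at which the sum reaches 2.2500.

10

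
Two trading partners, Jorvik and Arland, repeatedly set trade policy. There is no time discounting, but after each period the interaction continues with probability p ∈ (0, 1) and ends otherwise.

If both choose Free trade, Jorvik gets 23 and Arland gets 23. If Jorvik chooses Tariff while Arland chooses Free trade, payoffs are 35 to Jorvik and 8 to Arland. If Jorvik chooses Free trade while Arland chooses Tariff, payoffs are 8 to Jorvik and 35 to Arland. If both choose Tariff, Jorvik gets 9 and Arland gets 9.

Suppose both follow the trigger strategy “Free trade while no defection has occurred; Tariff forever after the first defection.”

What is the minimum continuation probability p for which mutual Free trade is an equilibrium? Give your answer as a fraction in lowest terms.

Expected cooperation value is 23 + p·23 + p²·23 + … = 23/(1−p); deviation gives 35 + p·9/(1−p).
23 ≥ 35(1−p) + 9p ⇒ 26p ≥ 12 ⇒ p ≥ 12/26 = 6/13.

6/13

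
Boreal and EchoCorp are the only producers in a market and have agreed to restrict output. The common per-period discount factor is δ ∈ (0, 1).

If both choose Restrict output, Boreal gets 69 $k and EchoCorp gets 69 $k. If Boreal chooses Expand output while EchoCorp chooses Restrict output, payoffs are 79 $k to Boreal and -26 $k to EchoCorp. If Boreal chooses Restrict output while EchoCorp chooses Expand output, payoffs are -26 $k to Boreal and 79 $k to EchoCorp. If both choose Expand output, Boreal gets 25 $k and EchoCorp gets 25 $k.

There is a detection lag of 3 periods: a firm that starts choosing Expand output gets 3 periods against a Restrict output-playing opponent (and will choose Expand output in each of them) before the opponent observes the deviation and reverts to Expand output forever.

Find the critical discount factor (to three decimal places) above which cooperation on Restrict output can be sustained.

0.570

The best deviation is to choose Expand output for all 3 undetected periods, earning 79 each, then 25 forever once detected.
Deviation value: 79(1−δ^3)/(1−δ) + 25δ^3/(1−δ); cooperation value: 69/(1−δ).
IC: 69 ≥ 79(1−δ^3) + 25δ^3 = 79 − 54δ^3.
So δ^3 ≥ 10/54 = 5/27, giving δ ≥ (5/27)^(1/3) ≈ 0.570.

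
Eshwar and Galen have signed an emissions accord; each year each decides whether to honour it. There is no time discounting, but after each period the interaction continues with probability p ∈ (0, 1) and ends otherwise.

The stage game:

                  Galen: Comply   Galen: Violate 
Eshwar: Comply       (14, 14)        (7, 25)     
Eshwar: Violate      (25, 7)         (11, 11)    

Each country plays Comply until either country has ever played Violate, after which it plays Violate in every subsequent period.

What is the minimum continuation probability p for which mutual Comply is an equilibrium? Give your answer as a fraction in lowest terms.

11/14

With no time discounting, the continuation probability p plays the role of the discount factor.
Grim-trigger IC: 14/(1−p) ≥ 25 + 11p/(1−p) ⇒ p ≥ (25−14)/(25−11) = 11/14.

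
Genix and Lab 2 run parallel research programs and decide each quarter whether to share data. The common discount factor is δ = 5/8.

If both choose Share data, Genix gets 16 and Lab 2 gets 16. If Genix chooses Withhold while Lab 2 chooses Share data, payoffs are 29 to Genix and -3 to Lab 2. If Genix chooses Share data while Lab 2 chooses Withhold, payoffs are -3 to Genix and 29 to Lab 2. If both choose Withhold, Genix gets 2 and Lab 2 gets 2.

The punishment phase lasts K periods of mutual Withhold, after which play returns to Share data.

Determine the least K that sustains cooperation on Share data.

IC: δ(1−δ^K)/(1−δ) ≥ (29−16)/(16−2) = 13/14.
With δ = 5/8: need 1 − δ^K ≥ 13/14·(1−5/8)/(5/8), i.e. δ^K ≤ 0.4429.
Since (5/8)^1 = 0.6250 and (5/8)^2 = 0.3906, the smallest such K is 2.

2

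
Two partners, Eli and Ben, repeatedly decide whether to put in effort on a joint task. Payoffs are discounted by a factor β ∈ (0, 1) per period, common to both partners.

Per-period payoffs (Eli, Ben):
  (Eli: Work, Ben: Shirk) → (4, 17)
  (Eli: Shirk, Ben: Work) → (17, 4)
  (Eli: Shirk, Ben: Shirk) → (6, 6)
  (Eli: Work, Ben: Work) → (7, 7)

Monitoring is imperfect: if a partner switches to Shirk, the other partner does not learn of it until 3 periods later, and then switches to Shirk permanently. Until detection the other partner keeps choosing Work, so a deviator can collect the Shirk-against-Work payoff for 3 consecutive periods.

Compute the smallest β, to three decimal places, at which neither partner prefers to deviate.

Deviating for the 3 undetected periods gains 17−7 = 10 per period over cooperation, then loses 7−6 = 1 per period forever once punishment starts.
Gain: 10(1 + β + … + β^2); loss: 1·β^3/(1−β).
No profitable deviation ⇔ 10(1−β^3) ≤ 1·β^3, i.e. β^3 ≥ 10/(10+1) = 10/11.
Hence β ≥ (10/11)^(1/3) ≈ 0.969.

0.969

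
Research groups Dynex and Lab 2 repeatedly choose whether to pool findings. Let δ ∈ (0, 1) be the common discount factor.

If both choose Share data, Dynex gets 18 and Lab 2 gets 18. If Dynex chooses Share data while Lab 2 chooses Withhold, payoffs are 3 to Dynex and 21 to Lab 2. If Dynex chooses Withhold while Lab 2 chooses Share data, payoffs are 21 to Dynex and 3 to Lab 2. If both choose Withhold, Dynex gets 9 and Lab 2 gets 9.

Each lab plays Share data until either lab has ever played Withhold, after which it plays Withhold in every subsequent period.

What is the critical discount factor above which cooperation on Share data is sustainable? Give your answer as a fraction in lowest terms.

18/(1−δ) ≥ 21 + 9δ/(1−δ)
18 ≥ 21 − 12δ
δ ≥ 3/12 = 1/4.

1/4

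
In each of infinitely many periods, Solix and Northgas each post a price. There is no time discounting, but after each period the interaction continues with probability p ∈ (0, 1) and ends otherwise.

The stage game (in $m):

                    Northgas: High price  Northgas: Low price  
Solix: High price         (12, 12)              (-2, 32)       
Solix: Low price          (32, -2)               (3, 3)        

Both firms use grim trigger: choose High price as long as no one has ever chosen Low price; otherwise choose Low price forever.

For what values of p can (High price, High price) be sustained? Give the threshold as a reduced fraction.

20/29

With no time discounting, the continuation probability p plays the role of the discount factor.
Grim-trigger IC: 12/(1−p) ≥ 32 + 3p/(1−p) ⇒ p ≥ (32−12)/(32−3) = 20/29.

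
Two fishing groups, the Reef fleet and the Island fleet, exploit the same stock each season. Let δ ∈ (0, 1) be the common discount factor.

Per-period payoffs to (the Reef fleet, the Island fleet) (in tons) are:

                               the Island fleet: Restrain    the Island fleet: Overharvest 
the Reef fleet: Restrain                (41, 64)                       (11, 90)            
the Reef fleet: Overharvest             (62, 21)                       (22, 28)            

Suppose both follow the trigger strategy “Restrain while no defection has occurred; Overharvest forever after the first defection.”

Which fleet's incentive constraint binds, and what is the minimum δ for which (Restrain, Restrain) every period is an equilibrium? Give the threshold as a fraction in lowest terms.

the Reef fleet; δ ≥ 21/40

For the Reef fleet: deviation gain 62−41 = 21, per-period punishment loss 41−22 = 19. IC gives δ ≥ 21/40.
For the Island fleet: gain 26, loss 36 per period, so δ ≥ 26/62 = 13/31.
The tighter constraint is the Reef fleet's, so cooperation needs δ ≥ 21/40.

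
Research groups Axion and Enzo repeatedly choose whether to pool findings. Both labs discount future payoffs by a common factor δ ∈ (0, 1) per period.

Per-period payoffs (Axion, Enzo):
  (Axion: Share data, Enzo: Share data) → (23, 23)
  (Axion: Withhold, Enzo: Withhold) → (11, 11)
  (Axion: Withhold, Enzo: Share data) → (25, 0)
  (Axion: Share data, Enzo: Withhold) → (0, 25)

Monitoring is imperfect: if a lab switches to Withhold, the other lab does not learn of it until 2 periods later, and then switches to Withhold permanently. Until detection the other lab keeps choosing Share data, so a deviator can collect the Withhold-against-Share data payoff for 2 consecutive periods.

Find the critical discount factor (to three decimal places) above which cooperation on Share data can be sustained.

Deviating for the 2 undetected periods gains 25−23 = 2 per period over cooperation, then loses 23−11 = 12 per period forever once punishment starts.
Gain: 2(1 + δ + … + δ^1); loss: 12·δ^2/(1−δ).
No profitable deviation ⇔ 2(1−δ^2) ≤ 12·δ^2, i.e. δ^2 ≥ 2/(2+12) = 1/7.
Hence δ ≥ (1/7)^(1/2) ≈ 0.378.

0.378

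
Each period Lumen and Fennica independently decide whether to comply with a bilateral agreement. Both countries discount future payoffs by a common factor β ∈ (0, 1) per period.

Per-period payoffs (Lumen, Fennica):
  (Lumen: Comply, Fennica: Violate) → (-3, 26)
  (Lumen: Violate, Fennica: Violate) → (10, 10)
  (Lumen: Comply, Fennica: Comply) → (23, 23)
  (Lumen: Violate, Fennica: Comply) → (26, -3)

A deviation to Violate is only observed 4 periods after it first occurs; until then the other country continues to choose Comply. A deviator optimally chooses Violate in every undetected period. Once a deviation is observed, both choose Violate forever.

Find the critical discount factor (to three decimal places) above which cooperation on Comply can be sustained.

A deviator earns 26 for 4 periods, then 10 forever; cooperating earns 23 forever. Multiplying the IC by (1−β):
23 ≥ 26(1−β^4) + 10β^4, so 16·β^4 ≥ 3 and β^4 ≥ 3/16.
β ≥ (3/16)^(1/4) ≈ 0.658.

0.658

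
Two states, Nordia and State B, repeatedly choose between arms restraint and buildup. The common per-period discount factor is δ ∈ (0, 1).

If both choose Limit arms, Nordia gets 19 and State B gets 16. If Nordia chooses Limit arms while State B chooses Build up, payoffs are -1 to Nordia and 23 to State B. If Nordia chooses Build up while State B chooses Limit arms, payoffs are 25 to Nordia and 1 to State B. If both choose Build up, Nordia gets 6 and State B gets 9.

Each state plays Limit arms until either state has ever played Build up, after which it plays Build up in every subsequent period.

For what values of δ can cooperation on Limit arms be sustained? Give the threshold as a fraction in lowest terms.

1/2

Nordia: cooperation gives 19 each period; deviation gives 25 once then 6 forever.
  19/(1−δ) ≥ 25 + 6δ/(1−δ) ⇒ δ ≥ 6/19.
State B: cooperation gives 16 each period; deviation gives 23 once then 9 forever.
  δ ≥ 7/14 = 1/2.
Both must hold, so the binding constraint is State B's: δ ≥ 1/2.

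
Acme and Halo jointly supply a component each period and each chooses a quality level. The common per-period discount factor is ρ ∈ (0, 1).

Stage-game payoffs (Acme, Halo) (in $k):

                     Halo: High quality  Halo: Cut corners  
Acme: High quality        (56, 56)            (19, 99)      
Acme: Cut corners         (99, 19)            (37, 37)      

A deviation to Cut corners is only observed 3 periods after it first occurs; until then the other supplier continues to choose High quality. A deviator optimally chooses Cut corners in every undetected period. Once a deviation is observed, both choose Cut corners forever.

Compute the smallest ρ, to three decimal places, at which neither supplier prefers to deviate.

0.885

The best deviation is to choose Cut corners for all 3 undetected periods, earning 99 each, then 37 forever once detected.
Deviation value: 99(1−ρ^3)/(1−ρ) + 37ρ^3/(1−ρ); cooperation value: 56/(1−ρ).
IC: 56 ≥ 99(1−ρ^3) + 37ρ^3 = 99 − 62ρ^3.
So ρ^3 ≥ 43/62, giving ρ ≥ (43/62)^(1/3) ≈ 0.885.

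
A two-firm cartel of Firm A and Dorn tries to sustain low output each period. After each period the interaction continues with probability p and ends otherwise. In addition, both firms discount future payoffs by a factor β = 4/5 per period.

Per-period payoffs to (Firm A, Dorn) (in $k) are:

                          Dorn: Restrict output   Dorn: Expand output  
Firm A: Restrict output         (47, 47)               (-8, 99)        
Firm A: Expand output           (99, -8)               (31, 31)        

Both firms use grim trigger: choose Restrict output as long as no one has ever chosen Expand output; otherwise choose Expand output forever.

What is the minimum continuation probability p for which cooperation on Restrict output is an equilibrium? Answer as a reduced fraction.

65/68

With continuation probability p and discount β, the effective per-period discount factor is βp.
Grim-trigger IC: βp ≥ (99−47)/(99−31) = 13/17.
So p ≥ (13/17)/(4/5) = 65/68.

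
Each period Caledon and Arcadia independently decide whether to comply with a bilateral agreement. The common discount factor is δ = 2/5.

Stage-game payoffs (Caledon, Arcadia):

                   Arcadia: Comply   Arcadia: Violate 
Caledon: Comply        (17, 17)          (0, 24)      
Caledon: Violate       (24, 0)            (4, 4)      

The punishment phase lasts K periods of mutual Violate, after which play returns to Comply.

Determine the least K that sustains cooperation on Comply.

2

Need Σ_{k=1}^{K} δ^k ≥ (24−17)/(17−4) = 0.5385 at δ = 2/5.
At K = 1 the sum is 0.4000 < 0.5385; at K = 2 it is 0.5600 ≥ 0.5385.
So the minimum punishment length is K = 2.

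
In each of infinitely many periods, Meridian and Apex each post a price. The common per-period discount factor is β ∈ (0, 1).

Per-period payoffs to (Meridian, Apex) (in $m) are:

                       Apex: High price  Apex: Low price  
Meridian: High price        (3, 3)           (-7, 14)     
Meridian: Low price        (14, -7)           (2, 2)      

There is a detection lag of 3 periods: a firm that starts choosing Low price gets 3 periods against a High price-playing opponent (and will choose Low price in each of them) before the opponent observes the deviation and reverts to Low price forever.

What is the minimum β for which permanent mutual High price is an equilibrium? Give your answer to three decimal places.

The best deviation is to choose Low price for all 3 undetected periods, earning 14 each, then 2 forever once detected.
Deviation value: 14(1−β^3)/(1−β) + 2β^3/(1−β); cooperation value: 3/(1−β).
IC: 3 ≥ 14(1−β^3) + 2β^3 = 14 − 12β^3.
So β^3 ≥ 11/12, giving β ≥ (11/12)^(1/3) ≈ 0.971.

0.971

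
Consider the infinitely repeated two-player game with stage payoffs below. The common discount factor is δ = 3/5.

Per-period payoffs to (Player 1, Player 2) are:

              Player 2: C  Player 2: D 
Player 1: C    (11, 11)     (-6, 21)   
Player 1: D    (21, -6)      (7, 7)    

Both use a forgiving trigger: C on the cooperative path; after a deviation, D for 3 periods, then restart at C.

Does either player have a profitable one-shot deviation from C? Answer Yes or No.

IC: δ+…+δ^3 ≥ (21−11)/(11−7) = 5/2.
At δ = 3/5: partial sum = 1.1760 < 2.5000. Cooperation not sustainable.

Yes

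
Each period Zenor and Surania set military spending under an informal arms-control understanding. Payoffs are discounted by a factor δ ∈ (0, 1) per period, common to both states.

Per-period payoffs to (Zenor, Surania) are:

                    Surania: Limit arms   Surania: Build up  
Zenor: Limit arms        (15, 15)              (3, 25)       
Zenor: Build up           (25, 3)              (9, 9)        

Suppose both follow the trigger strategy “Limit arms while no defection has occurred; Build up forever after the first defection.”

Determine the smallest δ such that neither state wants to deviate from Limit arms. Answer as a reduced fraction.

5/8

Cooperation forever yields 15 each period: 15/(1−δ).
Deviating yields 25 once, then 9 forever: 25 + 9δ/(1−δ).
No profitable deviation requires 15/(1−δ) ≥ 25 + 9δ/(1−δ).
Multiplying by (1−δ): 15 ≥ 25(1−δ) + 9δ = 25 − 16δ.
So 16δ ≥ 10, i.e. δ ≥ 10/16 = 5/8.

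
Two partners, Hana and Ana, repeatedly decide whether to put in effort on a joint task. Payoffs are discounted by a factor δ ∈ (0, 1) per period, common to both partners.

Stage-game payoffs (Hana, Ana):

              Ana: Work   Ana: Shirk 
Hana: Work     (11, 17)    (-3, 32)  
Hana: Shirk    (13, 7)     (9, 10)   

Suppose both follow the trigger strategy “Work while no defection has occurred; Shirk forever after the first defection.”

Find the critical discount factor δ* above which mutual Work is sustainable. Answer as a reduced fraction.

Hana's threshold: (13−11)/(13−9) = 1/2.
Ana's threshold: (32−17)/(32−10) = 15/22.
1/2 < 15/22, so Ana binds and δ* = 15/22.

15/22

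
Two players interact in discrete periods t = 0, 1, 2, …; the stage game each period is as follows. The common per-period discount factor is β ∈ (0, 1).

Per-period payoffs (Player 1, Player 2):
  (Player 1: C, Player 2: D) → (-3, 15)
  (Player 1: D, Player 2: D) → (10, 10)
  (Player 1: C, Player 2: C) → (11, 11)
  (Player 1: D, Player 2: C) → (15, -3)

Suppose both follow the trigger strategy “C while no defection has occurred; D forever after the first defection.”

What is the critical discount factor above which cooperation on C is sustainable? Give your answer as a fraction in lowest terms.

One-period gain from deviating is 15 − 11 = 4. The loss is 11 − 10 = 1 in every subsequent period, with present value 1·β/(1−β).
Deviation is unprofitable when 1·β/(1−β) ≥ 4, i.e. β/(1−β) ≥ 4.
Equivalently β ≥ 4/(4+1) = 4/5.

4/5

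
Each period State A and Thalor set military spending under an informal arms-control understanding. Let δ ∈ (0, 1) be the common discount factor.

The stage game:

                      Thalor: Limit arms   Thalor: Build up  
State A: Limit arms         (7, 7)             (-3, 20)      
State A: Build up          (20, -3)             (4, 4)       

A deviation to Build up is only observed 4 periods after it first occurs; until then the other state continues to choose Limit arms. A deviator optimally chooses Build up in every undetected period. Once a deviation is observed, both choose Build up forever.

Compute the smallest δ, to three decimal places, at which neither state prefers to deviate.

0.949

Deviating for the 4 undetected periods gains 20−7 = 13 per period over cooperation, then loses 7−4 = 3 per period forever once punishment starts.
Gain: 13(1 + δ + … + δ^3); loss: 3·δ^4/(1−δ).
No profitable deviation ⇔ 13(1−δ^4) ≤ 3·δ^4, i.e. δ^4 ≥ 13/(13+3) = 13/16.
Hence δ ≥ (13/16)^(1/4) ≈ 0.949.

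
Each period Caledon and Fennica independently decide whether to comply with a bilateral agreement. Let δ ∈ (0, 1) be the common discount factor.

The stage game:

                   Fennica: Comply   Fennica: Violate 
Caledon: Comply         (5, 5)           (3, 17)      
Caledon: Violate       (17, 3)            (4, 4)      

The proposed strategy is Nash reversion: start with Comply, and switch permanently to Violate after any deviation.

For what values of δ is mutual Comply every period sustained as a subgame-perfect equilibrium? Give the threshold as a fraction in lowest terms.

Cooperation forever yields 5 each period: 5/(1−δ).
Deviating yields 17 once, then 4 forever: 17 + 4δ/(1−δ).
No profitable deviation requires 5/(1−δ) ≥ 17 + 4δ/(1−δ).
Multiplying by (1−δ): 5 ≥ 17(1−δ) + 4δ = 17 − 13δ.
So 13δ ≥ 12, i.e. δ ≥ 12/13.

12/13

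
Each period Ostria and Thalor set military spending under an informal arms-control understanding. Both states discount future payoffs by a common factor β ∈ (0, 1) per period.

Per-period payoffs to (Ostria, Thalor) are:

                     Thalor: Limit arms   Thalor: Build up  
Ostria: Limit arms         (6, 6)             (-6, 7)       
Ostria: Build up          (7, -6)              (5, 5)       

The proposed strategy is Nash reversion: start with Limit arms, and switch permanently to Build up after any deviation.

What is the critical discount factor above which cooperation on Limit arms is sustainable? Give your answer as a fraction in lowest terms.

Under grim trigger the critical discount factor is (T−C)/(T−P) with T = 7, C = 6, P = 5.
β* = (7−6)/(7−5) = 1/2.

1/2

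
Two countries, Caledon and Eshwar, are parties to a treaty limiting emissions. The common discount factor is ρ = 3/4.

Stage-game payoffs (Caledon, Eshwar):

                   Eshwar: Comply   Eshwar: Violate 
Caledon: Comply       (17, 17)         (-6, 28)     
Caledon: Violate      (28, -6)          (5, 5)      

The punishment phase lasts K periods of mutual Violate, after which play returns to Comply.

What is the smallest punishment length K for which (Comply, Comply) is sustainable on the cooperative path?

2

IC: ρ(1−ρ^K)/(1−ρ) ≥ (28−17)/(17−5) = 11/12.
With ρ = 3/4: need 1 − ρ^K ≥ 11/12·(1−3/4)/(3/4), i.e. ρ^K ≤ 0.6944.
Since (3/4)^1 = 0.7500 and (3/4)^2 = 0.5625, the smallest such K is 2.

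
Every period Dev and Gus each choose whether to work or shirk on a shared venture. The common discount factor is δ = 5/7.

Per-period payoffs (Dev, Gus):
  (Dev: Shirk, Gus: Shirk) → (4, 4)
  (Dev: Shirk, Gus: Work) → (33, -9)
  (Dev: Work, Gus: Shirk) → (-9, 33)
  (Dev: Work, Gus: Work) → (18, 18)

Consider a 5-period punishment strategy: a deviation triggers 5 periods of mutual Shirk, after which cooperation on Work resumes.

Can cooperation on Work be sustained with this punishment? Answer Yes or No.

A one-shot deviation gives 33 now, then 4 for 5 periods, then back to 18.
Gain from deviating: (33−18) today; loss: (18−4) in each of the next 5 periods.
No-deviation condition: (18−4)(δ+…+δ^5) ≥ 33−18, i.e. δ+…+δ^5 ≥ 15/14.
At δ = 5/7: δ+…+δ^5 = 2.0352 ≥ 1.0714.
So cooperation is sustainable.

Yes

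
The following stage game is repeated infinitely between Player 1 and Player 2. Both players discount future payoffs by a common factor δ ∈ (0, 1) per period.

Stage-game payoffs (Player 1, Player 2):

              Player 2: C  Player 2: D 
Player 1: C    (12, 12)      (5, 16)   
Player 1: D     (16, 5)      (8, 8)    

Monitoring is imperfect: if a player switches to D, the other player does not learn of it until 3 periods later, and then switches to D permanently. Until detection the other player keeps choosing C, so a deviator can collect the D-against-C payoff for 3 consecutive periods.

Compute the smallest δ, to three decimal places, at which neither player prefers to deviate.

The best deviation is to choose D for all 3 undetected periods, earning 16 each, then 8 forever once detected.
Deviation value: 16(1−δ^3)/(1−δ) + 8δ^3/(1−δ); cooperation value: 12/(1−δ).
IC: 12 ≥ 16(1−δ^3) + 8δ^3 = 16 − 8δ^3.
So δ^3 ≥ 4/8 = 1/2, giving δ ≥ (1/2)^(1/3) ≈ 0.794.

0.794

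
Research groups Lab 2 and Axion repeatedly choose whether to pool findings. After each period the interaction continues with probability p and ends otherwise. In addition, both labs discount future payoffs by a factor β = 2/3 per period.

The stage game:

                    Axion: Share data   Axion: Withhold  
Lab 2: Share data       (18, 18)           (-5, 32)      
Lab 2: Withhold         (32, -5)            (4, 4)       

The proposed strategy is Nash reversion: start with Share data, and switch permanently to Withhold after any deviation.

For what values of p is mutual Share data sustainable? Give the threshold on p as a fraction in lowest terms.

With continuation probability p and discount β, the effective per-period discount factor is βp.
Grim-trigger IC: βp ≥ (32−18)/(32−4) = 1/2.
So p ≥ (1/2)/(2/3) = 3/4.

3/4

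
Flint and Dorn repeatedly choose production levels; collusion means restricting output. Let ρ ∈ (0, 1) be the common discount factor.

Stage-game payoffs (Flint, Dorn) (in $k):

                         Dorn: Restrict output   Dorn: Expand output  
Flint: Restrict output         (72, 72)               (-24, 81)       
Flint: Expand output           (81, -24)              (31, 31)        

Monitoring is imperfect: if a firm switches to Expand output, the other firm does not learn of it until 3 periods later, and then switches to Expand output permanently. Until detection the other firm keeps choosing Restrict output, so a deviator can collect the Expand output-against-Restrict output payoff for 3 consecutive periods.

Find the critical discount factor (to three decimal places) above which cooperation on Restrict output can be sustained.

A deviator earns 81 for 3 periods, then 31 forever; cooperating earns 72 forever. Multiplying the IC by (1−ρ):
72 ≥ 81(1−ρ^3) + 31ρ^3, so 50·ρ^3 ≥ 9 and ρ^3 ≥ 9/50.
ρ ≥ (9/50)^(1/3) ≈ 0.565.

0.565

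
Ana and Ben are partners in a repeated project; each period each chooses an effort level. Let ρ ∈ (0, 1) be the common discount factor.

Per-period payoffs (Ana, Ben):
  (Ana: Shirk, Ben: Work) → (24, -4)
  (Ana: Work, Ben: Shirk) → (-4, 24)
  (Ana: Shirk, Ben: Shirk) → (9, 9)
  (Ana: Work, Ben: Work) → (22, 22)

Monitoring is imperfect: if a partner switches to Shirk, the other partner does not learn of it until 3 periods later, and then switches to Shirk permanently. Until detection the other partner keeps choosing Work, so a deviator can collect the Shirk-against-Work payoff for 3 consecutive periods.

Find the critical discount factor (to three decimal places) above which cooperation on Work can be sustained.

0.511

Deviating for the 3 undetected periods gains 24−22 = 2 per period over cooperation, then loses 22−9 = 13 per period forever once punishment starts.
Gain: 2(1 + ρ + … + ρ^2); loss: 13·ρ^3/(1−ρ).
No profitable deviation ⇔ 2(1−ρ^3) ≤ 13·ρ^3, i.e. ρ^3 ≥ 2/(2+13) = 2/15.
Hence ρ ≥ (2/15)^(1/3) ≈ 0.511.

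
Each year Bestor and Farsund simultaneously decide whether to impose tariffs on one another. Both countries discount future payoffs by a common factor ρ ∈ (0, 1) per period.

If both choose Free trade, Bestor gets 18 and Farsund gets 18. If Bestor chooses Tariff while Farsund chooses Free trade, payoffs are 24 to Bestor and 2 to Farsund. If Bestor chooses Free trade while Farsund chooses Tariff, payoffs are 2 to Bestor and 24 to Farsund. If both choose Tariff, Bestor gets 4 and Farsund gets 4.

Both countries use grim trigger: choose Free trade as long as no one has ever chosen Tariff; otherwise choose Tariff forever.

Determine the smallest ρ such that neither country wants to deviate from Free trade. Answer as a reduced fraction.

3/10

One-period gain from deviating is 24 − 18 = 6. The loss is 18 − 4 = 14 in every subsequent period, with present value 14·ρ/(1−ρ).
Deviation is unprofitable when 14·ρ/(1−ρ) ≥ 6, i.e. ρ/(1−ρ) ≥ 3/7.
Equivalently ρ ≥ 6/(6+14) = 3/10.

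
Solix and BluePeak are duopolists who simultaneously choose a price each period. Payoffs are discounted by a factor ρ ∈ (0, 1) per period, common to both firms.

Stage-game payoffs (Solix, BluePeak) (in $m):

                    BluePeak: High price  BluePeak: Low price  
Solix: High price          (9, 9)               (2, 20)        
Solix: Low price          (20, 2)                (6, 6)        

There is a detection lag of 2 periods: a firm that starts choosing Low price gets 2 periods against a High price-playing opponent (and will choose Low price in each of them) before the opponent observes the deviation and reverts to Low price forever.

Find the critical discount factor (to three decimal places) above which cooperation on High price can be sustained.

0.886

Deviating for the 2 undetected periods gains 20−9 = 11 per period over cooperation, then loses 9−6 = 3 per period forever once punishment starts.
Gain: 11(1 + ρ + … + ρ^1); loss: 3·ρ^2/(1−ρ).
No profitable deviation ⇔ 11(1−ρ^2) ≤ 3·ρ^2, i.e. ρ^2 ≥ 11/(11+3) = 11/14.
Hence ρ ≥ (11/14)^(1/2) ≈ 0.886.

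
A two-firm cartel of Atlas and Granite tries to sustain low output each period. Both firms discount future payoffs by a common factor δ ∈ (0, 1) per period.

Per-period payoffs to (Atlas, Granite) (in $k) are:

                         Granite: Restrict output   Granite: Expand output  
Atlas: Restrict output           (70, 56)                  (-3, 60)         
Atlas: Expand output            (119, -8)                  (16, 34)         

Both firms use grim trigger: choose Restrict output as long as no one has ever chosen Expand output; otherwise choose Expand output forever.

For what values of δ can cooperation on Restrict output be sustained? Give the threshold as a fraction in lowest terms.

49/103

Atlas's threshold: (119−70)/(119−16) = 49/103.
Granite's threshold: (60−56)/(60−34) = 2/13.
49/103 > 2/13, so Atlas binds and δ* = 49/103.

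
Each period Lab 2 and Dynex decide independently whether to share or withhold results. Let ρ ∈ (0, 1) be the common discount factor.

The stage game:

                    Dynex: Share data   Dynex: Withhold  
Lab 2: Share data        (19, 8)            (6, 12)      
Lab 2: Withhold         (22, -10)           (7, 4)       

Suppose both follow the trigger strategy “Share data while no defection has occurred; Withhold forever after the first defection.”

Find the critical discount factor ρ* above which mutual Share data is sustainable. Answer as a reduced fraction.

Lab 2's threshold: (22−19)/(22−7) = 1/5.
Dynex's threshold: (12−8)/(12−4) = 1/2.
1/5 < 1/2, so Dynex binds and ρ* = 1/2.

1/2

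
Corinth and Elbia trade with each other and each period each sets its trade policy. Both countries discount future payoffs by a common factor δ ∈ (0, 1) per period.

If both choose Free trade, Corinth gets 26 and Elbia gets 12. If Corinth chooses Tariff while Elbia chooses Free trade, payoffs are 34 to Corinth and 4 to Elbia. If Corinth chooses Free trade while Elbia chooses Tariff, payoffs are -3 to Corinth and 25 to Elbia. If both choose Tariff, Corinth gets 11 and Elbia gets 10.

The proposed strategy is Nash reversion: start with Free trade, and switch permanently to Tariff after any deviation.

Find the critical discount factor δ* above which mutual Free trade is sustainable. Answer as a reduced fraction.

Corinth: cooperation gives 26 each period; deviation gives 34 once then 11 forever.
  26/(1−δ) ≥ 34 + 11δ/(1−δ) ⇒ δ ≥ 8/23.
Elbia: cooperation gives 12 each period; deviation gives 25 once then 10 forever.
  δ ≥ 13/15.
Both must hold, so the binding constraint is Elbia's: δ ≥ 13/15.

13/15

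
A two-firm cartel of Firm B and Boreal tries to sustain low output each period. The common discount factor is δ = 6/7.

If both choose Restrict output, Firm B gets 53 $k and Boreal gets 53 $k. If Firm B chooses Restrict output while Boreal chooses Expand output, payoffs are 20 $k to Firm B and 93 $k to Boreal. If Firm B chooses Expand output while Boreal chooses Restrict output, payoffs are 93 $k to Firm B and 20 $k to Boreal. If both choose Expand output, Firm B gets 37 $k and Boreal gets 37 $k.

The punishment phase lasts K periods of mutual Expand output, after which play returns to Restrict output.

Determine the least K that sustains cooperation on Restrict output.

IC: δ(1−δ^K)/(1−δ) ≥ (93−53)/(53−37) = 5/2.
With δ = 6/7: need 1 − δ^K ≥ 5/2·(1−6/7)/(6/7), i.e. δ^K ≤ 0.5833.
Since (6/7)^3 = 0.6297 and (6/7)^4 = 0.5398, the smallest such K is 4.

4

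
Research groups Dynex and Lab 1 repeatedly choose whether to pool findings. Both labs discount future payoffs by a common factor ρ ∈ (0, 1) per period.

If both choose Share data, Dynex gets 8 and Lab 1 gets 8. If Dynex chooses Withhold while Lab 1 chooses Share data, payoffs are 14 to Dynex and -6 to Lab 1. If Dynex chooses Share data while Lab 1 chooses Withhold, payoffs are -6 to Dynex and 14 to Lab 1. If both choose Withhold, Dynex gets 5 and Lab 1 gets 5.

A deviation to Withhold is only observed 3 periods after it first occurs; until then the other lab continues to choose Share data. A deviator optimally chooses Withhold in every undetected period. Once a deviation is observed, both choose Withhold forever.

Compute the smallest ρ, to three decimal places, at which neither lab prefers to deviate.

The best deviation is to choose Withhold for all 3 undetected periods, earning 14 each, then 5 forever once detected.
Deviation value: 14(1−ρ^3)/(1−ρ) + 5ρ^3/(1−ρ); cooperation value: 8/(1−ρ).
IC: 8 ≥ 14(1−ρ^3) + 5ρ^3 = 14 − 9ρ^3.
So ρ^3 ≥ 6/9 = 2/3, giving ρ ≥ (2/3)^(1/3) ≈ 0.874.

0.874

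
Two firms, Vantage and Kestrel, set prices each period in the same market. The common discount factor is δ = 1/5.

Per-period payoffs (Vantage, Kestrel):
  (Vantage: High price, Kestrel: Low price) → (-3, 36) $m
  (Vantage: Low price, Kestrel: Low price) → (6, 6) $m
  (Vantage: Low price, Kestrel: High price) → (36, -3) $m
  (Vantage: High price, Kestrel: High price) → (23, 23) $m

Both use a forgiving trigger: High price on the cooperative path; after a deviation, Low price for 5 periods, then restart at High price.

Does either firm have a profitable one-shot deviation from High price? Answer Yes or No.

Yes

IC: δ+…+δ^5 ≥ (36−23)/(23−6) = 13/17.
At δ = 1/5: partial sum = 0.2499 < 0.7647. Cooperation not sustainable.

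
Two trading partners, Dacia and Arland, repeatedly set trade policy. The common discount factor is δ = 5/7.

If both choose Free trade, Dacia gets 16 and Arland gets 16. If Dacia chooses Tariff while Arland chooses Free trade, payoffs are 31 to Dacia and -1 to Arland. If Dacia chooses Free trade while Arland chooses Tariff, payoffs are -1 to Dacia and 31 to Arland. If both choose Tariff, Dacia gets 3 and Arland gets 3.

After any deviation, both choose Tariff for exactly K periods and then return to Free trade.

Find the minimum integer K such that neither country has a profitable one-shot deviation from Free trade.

IC: δ(1−δ^K)/(1−δ) ≥ (31−16)/(16−3) = 15/13.
With δ = 5/7: need 1 − δ^K ≥ 15/13·(1−5/7)/(5/7), i.e. δ^K ≤ 0.5385.
Since (5/7)^1 = 0.7143 and (5/7)^2 = 0.5102, the smallest such K is 2.

2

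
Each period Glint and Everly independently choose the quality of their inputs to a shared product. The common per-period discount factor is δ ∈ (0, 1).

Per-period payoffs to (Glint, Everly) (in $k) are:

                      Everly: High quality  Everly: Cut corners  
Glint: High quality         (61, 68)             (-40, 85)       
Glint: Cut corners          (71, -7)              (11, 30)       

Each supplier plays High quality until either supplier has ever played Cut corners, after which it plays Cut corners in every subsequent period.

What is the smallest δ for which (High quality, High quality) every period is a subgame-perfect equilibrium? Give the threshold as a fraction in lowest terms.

For Glint: deviation gain 71−61 = 10, per-period punishment loss 61−11 = 50. IC gives δ ≥ 10/60 = 1/6.
For Everly: gain 17, loss 38 per period, so δ ≥ 17/55.
The tighter constraint is Everly's, so cooperation needs δ ≥ 17/55.

17/55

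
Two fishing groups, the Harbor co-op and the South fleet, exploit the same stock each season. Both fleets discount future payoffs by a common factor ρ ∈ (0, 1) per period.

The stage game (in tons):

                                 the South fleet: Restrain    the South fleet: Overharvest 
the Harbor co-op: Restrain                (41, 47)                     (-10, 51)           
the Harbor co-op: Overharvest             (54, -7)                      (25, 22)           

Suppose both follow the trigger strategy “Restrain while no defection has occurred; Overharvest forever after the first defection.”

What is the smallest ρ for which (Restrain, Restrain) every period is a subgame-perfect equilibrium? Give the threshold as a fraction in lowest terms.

13/29

the Harbor co-op's threshold: (54−41)/(54−25) = 13/29.
the South fleet's threshold: (51−47)/(51−22) = 4/29.
13/29 > 4/29, so the Harbor co-op binds and ρ* = 13/29.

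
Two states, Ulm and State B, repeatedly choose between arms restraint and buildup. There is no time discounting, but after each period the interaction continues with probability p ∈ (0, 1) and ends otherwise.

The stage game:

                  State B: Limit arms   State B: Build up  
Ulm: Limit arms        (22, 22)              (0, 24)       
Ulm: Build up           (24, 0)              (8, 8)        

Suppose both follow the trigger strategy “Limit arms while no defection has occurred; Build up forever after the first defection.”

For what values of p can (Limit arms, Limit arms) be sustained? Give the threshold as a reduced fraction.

Expected cooperation value is 22 + p·22 + p²·22 + … = 22/(1−p); deviation gives 24 + p·8/(1−p).
22 ≥ 24(1−p) + 8p ⇒ 16p ≥ 2 ⇒ p ≥ 2/16 = 1/8.

1/8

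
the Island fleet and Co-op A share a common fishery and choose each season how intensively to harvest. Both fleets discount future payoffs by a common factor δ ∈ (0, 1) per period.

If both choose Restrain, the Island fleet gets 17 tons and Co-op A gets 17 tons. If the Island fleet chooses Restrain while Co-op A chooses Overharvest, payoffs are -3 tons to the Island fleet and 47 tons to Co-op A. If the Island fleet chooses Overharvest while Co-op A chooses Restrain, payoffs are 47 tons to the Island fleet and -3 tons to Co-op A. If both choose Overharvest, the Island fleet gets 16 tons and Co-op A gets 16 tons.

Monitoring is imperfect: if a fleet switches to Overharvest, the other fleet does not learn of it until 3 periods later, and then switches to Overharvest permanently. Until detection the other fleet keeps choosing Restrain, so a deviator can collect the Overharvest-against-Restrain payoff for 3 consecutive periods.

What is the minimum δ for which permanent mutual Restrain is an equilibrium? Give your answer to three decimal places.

Deviating for the 3 undetected periods gains 47−17 = 30 per period over cooperation, then loses 17−16 = 1 per period forever once punishment starts.
Gain: 30(1 + δ + … + δ^2); loss: 1·δ^3/(1−δ).
No profitable deviation ⇔ 30(1−δ^3) ≤ 1·δ^3, i.e. δ^3 ≥ 30/(30+1) = 30/31.
Hence δ ≥ (30/31)^(1/3) ≈ 0.989.

0.989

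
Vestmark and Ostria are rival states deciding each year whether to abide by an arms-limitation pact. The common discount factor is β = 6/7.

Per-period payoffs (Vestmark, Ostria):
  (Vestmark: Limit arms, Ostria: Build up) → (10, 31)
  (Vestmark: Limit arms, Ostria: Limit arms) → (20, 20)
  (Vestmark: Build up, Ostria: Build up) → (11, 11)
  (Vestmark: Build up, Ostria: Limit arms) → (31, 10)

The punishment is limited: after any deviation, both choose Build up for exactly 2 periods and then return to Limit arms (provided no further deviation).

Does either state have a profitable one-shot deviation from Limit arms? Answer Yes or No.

No

A one-shot deviation gives 31 now, then 11 for 2 periods, then back to 20.
Gain from deviating: (31−20) today; loss: (20−11) in each of the next 2 periods.
No-deviation condition: (20−11)(β+…+β^2) ≥ 31−20, i.e. β+…+β^2 ≥ 11/9.
At β = 6/7: β+…+β^2 = 1.5918 ≥ 1.2222.
So cooperation is sustainable.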